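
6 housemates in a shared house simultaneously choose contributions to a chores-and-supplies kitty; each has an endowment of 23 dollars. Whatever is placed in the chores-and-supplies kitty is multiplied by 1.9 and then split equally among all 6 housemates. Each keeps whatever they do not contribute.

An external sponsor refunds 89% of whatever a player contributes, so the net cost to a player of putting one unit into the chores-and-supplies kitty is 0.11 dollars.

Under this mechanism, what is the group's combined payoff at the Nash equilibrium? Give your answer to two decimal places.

Under the mechanism each unit contributed yields (1.9/6) / 0.11 = 2.8788 back to its contributor per unit of net cost, which exceeds 1, making full contribution the dominant choice for everyone.
At the Nash equilibrium everyone contributes 23. Group total payoff = 6 × (23 × 0.89 + 1.9 × 23) = 385.02.

385.02 dollars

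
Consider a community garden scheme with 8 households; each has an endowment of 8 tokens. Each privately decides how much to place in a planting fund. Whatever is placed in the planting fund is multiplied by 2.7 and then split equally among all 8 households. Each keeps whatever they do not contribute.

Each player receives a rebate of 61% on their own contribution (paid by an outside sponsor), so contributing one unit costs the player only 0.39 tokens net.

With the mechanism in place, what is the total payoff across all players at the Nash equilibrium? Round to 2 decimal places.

64.00 tokens

Even with the mechanism, each unit contributed returns only (2.7/8) / 0.39 = 0.8654 per unit of net cost, so contributing nothing is still dominant.
Everyone keeps their endowment and the group total is 8 × 8 = 64.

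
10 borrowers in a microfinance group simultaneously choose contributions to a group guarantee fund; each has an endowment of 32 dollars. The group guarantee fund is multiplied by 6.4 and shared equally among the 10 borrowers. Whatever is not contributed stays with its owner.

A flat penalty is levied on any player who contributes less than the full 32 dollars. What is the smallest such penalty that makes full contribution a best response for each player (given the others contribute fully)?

Given the others contribute fully, the best deviation is to contribute 0 (any partial contribution still incurs the fine and gives up units whose private return 0.6400 is below 1).
Deviating from 32 to 0 saves 32 dollars but forfeits the deviator's share of the drop in the group guarantee fund: 6.4/10 × 32 = 20.48.
So the deviation gain is 32 − 20.48 = 11.52, and the fine must be at least 11.52 dollars to wipe it out.

11.52 dollars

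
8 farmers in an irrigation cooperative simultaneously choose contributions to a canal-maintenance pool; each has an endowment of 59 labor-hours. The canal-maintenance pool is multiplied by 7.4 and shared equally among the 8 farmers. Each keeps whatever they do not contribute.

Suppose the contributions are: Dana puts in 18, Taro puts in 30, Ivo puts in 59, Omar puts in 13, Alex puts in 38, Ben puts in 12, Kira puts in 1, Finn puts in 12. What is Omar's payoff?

Total contributed: 18 + 30 + 59 + 13 + 38 + 12 + 1 + 12 = 183.
Each receives 7.4 × 183 / 8 = 169.28 from the canal-maintenance pool.
Omar keeps 59 − 13 = 46, so Omar's payoff is 46 + 169.28 = 215.28.

215.28 labor-hours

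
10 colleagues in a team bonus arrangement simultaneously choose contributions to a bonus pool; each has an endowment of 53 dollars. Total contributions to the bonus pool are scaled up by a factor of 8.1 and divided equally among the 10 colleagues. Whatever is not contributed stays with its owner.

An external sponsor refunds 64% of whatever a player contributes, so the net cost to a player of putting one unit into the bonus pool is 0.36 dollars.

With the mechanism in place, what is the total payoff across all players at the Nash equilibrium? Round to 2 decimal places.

4632.20 dollars

The effective private return per unit is now (8.1/10) / 0.36 = 2.2500 > 1, so every player's dominant strategy flips to full contribution.
At the Nash equilibrium everyone contributes 53. Group total payoff = 10 × (53 × 0.64 + 8.1 × 53) = 4632.20.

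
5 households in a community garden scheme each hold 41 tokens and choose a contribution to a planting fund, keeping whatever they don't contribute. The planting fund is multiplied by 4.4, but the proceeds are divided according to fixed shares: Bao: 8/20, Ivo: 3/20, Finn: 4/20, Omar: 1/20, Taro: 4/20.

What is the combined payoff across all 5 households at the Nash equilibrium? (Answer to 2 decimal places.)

344.40 tokens

A player with share s gets back 4.4·s per unit contributed, so full contribution is dominant for anyone with s > 1/4.4 = 0.2273 and zero contribution is dominant for anyone below.
Only Bao (8/20) clears that bar, contributing 41; the remaining 4 contribute 0. Total contributed: 41.
The planting fund pays out 4.4 × 41 = 180.40 in total (split across the unequal shares, but the aggregate is all that matters for the group sum).
The 4 free-riders keep 41 each, adding 164. Group total = 164 + 180.40 = 344.40.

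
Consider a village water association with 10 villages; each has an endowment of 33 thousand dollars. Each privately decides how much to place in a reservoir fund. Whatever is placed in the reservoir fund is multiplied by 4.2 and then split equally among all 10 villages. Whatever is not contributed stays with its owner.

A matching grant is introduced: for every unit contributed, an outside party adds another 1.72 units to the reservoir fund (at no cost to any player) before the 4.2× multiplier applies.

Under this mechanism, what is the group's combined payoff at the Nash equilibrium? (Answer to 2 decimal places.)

3769.92 thousand dollars

The effective private return per unit is now 4.2 × 2.72 / 10 = 1.1424 > 1, so every player's dominant strategy flips to full contribution.
At the Nash equilibrium everyone contributes 33. Group total payoff = 4.2 × 2.72 × 330 = 3769.92.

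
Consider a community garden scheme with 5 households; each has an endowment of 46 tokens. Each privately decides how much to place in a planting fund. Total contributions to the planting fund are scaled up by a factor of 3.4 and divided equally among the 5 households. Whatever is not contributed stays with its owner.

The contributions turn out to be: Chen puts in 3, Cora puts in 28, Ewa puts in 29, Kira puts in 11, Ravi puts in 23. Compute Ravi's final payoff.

Total contributed: 3 + 28 + 29 + 11 + 23 = 94.
Each receives 3.4 × 94 / 5 = 63.92 from the planting fund.
Ravi keeps 46 − 23 = 23, so Ravi's payoff is 23 + 63.92 = 86.92.

86.92 tokens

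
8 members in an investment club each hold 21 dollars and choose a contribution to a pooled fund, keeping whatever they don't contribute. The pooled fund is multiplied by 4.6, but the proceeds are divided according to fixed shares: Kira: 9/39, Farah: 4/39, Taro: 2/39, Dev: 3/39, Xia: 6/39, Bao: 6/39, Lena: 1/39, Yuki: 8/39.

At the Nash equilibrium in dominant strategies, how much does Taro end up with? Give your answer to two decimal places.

Each unit j contributes comes back to j as 4.6 × (j's share), so j prefers to contribute only if that share exceeds 1/4.6 = 0.2174; otherwise keeping the unit dominates.
Only Kira (9/39) clears that bar, contributing 21; the remaining 7 contribute 0. Total contributed: 21.
Taro keeps 21 and receives 4.6 × 21 × 2/39 = 4.95 from the pooled fund, for a payoff of 25.95.

25.95 dollars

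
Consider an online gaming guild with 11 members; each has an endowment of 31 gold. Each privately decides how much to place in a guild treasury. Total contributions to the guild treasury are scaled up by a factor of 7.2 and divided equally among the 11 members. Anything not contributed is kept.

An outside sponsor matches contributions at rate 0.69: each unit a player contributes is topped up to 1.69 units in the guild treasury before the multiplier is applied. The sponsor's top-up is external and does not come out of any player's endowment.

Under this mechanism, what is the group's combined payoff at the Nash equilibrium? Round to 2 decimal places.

4149.29 gold

With the mechanism, a contributed unit returns 7.2 × 1.69 / 11 = 1.1062 per unit of net cost to the contributor — now above 1 — so contributing fully is weakly dominant for every player.
So the Nash equilibrium is full contribution by all 11; the group earns 7.2 × 1.69 × 341 = 4149.29.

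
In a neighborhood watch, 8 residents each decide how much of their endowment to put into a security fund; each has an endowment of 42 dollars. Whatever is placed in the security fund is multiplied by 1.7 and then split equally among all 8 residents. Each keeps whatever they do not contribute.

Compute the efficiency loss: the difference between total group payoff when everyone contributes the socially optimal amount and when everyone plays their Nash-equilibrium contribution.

Each contributed unit returns 1.7/8 = 0.2125 to its contributor — below 1 — so contributing 0 is dominant for every player. At the Nash equilibrium everyone keeps their 42, and the group total is 8 × 42 = 336.
Each contributed unit returns 1.700 to the group as a whole (0.2125 to each of 8 players), which exceeds 1, so the social optimum is full contribution: group total = 1.700 × 336 = 571.20.
Efficiency loss = 571.20 − 336 = 235.20.

235.20 dollars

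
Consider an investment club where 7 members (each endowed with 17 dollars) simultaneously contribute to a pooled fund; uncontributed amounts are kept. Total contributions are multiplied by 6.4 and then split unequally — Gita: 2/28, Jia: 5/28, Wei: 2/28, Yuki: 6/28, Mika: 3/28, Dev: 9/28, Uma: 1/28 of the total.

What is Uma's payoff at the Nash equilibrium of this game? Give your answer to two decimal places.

Each unit j contributes comes back to j as 6.4 × (j's share), so j prefers to contribute only if that share exceeds 1/6.4 = 0.1563; otherwise keeping the unit dominates.
Jia, Yuki and Dev are above the threshold, contributing 17 each; the remaining 4 contribute 0. Total contributed: 51.
Uma keeps 17 and receives 6.4 × 51 × 1/28 = 11.66 from the pooled fund, for a payoff of 28.66.

28.66 dollars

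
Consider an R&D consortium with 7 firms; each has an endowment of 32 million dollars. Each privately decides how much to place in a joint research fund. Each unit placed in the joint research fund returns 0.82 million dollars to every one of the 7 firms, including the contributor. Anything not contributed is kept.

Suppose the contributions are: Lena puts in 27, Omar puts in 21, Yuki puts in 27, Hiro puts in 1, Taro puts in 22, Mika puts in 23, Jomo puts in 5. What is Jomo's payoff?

Total contributed: 27 + 21 + 27 + 1 + 22 + 23 + 5 = 126.
Each receives 0.82 × 126 = 103.32 from the joint research fund.
Jomo keeps 32 − 5 = 27, so Jomo's payoff is 27 + 103.32 = 130.32.

130.32 million dollars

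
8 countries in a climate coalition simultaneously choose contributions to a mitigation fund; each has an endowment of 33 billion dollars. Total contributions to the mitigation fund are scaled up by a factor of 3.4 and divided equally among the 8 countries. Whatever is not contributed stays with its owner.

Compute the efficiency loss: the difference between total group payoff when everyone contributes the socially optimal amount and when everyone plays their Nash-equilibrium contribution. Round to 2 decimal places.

Each contributed unit returns 3.4/8 = 0.4250 to its contributor — below 1 — so contributing 0 is dominant for every player. At the Nash equilibrium everyone keeps their 33, and the group total is 8 × 33 = 264.
Each contributed unit returns 3.400 to the group as a whole (0.4250 to each of 8 players), which exceeds 1, so the social optimum is full contribution: group total = 3.400 × 264 = 897.60.
Efficiency loss = 897.60 − 264 = 633.60.

633.60 billion dollars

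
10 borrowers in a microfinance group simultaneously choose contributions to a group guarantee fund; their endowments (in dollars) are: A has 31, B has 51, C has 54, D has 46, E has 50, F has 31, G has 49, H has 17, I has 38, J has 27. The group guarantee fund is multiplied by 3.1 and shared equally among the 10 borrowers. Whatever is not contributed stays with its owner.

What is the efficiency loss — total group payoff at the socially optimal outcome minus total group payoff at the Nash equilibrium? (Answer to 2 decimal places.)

The private return per contributed unit is 3.1/10 = 0.3100 < 1 for every player regardless of endowment, so the Nash equilibrium is zero contribution and the group total is Σ E_j = 31 + 51 + 54 + 46 + 50 + 31 + 49 + 17 + 38 + 27 = 394.
Each contributed unit returns 3.100 to the group, so the social optimum is full contribution by everyone: group total = 3.100 × 394 = 1221.40.
Efficiency loss = (3.100 − 1) × 394 = 827.40.

827.40 dollars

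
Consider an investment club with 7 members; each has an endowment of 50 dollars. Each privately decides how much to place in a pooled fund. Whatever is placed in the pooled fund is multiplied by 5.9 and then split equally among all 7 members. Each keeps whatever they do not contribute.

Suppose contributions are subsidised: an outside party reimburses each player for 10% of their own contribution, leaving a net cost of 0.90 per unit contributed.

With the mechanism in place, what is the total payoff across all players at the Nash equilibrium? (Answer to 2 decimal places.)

With the mechanism, a contributed unit returns (5.9/7) / 0.90 = 0.9365 per unit of net cost — still below 1 — so contributing 0 remains dominant for every player.
At the Nash equilibrium no one contributes; group total payoff = 7 × 50 = 350.

350.00 dollars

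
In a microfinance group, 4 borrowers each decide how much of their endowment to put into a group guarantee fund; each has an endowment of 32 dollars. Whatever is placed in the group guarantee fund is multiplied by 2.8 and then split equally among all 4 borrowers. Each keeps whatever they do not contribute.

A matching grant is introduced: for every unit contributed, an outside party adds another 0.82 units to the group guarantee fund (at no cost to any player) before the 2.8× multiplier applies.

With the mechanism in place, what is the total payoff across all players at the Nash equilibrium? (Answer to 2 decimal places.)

The effective private return per unit is now 2.8 × 1.82 / 4 = 1.2740 > 1, so every player's dominant strategy flips to full contribution.
So the Nash equilibrium is full contribution by all 4; the group earns 2.8 × 1.82 × 128 = 652.29.

652.29 dollars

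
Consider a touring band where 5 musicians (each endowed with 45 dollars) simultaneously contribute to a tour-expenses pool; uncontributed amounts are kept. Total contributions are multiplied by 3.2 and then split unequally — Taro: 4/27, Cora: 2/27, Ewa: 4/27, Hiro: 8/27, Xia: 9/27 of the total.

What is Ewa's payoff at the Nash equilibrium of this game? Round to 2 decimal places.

Each unit j contributes comes back to j as 3.2 × (j's share), so j prefers to contribute only if that share exceeds 1/3.2 = 0.3125; otherwise keeping the unit dominates.
Xia alone (share 9/27) is above the threshold, contributing 45; the remaining 4 contribute 0. Total contributed: 45.
Ewa keeps 45 and receives 3.2 × 45 × 4/27 = 21.33 from the tour-expenses pool, for a payoff of 66.33.

66.33 dollars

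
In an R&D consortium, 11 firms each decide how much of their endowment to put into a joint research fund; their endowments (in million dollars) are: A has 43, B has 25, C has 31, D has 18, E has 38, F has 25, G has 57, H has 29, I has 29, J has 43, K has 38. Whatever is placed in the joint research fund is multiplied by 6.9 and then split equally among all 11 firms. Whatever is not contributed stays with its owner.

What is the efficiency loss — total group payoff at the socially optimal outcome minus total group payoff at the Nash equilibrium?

The private return per contributed unit is 6.9/11 = 0.6273 < 1 for every player regardless of endowment, so the Nash equilibrium is zero contribution and the group total is Σ E_j = 43 + 25 + 31 + 18 + 38 + 25 + 57 + 29 + 29 + 43 + 38 = 376.
Each contributed unit returns 6.900 to the group, so the social optimum is full contribution by everyone: group total = 6.900 × 376 = 2594.40.
Efficiency loss = (6.900 − 1) × 376 = 2218.40.

2218.40 million dollars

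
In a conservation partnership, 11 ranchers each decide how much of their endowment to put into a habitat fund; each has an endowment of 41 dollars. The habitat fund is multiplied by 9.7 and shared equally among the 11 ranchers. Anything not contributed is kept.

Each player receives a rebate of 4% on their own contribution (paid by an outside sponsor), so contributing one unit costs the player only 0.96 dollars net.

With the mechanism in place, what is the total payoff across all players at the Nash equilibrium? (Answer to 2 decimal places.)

Even with the mechanism, each unit contributed returns only (9.7/11) / 0.96 = 0.9186 per unit of net cost, so contributing nothing is still dominant.
Everyone keeps their endowment and the group total is 11 × 41 = 451.

451.00 dollars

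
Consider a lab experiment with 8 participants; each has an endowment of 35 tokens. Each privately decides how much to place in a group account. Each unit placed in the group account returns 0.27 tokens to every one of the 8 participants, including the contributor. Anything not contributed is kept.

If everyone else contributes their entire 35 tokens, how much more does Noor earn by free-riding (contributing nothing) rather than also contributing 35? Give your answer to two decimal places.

25.55 tokens

Switching from a contribution of 35 to 0 lets Noor keep an extra 35 tokens, but lowers the group account by 35, which costs Noor their own share of that drop: 0.27 × 35 = 9.45.
Net gain = 35 − 9.45 = 25.55. The private return per contributed unit (0.27) is below 1, so free-riding is indeed the best response regardless of what the others do.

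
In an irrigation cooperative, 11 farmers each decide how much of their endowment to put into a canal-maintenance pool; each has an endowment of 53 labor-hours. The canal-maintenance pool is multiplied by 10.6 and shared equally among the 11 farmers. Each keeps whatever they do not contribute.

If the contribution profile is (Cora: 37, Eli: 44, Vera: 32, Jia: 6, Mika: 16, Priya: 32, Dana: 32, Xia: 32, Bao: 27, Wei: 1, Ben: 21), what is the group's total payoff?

3271.00 labor-hours

Total contributed: 37 + 44 + 32 + 6 + 16 + 32 + 32 + 32 + 27 + 1 + 21 = 280; total kept: 11 × 53 − 280 = 303.
The canal-maintenance pool pays out 10.6 × 280 = 2968.00 in aggregate.
Group total = 303 + 2968.00 = 3271.00.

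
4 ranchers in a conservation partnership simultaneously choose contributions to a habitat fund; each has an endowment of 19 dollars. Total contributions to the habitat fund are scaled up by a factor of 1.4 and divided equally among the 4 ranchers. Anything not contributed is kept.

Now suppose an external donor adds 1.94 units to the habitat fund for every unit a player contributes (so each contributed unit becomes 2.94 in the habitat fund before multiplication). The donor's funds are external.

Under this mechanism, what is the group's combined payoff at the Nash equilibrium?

Under the mechanism each unit contributed yields 1.4 × 2.94 / 4 = 1.0290 back to its contributor per unit of net cost, which exceeds 1, making full contribution the dominant choice for everyone.
So the Nash equilibrium is full contribution by all 4; the group earns 1.4 × 2.94 × 76 = 312.82.

312.82 dollars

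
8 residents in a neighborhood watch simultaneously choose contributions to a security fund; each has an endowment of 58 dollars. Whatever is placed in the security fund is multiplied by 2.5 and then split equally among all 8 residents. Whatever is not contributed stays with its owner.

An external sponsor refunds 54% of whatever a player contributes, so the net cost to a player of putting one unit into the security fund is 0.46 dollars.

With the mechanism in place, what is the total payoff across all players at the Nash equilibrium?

Even with the mechanism, each unit contributed returns only (2.5/8) / 0.46 = 0.6793 per unit of net cost, so contributing nothing is still dominant.
At the Nash equilibrium no one contributes; group total payoff = 8 × 58 = 464.

464.00 dollars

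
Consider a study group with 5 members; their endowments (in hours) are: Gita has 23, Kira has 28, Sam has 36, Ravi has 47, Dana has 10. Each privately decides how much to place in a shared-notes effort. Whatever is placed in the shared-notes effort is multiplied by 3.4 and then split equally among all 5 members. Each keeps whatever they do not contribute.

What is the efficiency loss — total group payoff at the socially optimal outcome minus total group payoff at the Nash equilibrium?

345.60 hours

The private return per contributed unit is 3.4/5 = 0.6800 < 1 for every player regardless of endowment, so the Nash equilibrium is zero contribution and the group total is Σ E_j = 23 + 28 + 36 + 47 + 10 = 144.
Each contributed unit returns 3.400 to the group, so the social optimum is full contribution by everyone: group total = 3.400 × 144 = 489.60.
Efficiency loss = (3.400 − 1) × 144 = 345.60.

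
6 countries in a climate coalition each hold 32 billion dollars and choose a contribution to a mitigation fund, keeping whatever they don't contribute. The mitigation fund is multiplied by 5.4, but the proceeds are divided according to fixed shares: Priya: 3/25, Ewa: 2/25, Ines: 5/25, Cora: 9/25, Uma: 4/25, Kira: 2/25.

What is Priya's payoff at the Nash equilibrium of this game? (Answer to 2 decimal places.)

73.47 billion dollars

For player j, contributing a unit is worthwhile iff 5.4 × (j's share) ≥ 1, i.e. iff j's share is at least 0.1852.
Ines and Cora are above the threshold, contributing 32 each; the remaining 4 contribute 0. Total contributed: 64.
Priya keeps 32 and receives 5.4 × 64 × 3/25 = 41.47 from the mitigation fund, for a payoff of 73.47.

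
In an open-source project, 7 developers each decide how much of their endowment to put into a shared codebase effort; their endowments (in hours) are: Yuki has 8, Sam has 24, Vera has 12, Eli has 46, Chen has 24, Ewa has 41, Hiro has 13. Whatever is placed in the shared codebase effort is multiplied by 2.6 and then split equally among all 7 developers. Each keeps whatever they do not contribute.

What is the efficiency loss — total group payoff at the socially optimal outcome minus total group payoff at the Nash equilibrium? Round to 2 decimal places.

The private return per contributed unit is 2.6/7 = 0.3714 < 1 for every player regardless of endowment, so the Nash equilibrium is zero contribution and the group total is Σ E_j = 8 + 24 + 12 + 46 + 24 + 41 + 13 = 168.
Each contributed unit returns 2.600 to the group, so the social optimum is full contribution by everyone: group total = 2.600 × 168 = 436.80.
Efficiency loss = (2.600 − 1) × 168 = 268.80.

268.80 hours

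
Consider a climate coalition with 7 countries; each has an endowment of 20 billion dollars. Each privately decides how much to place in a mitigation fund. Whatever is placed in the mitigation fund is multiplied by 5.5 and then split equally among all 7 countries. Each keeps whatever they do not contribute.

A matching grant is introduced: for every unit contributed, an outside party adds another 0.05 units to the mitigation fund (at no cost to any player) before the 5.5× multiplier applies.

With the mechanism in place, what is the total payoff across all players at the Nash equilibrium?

With the mechanism, a contributed unit returns 5.5 × 1.05 / 7 = 0.8250 per unit of net cost — still below 1 — so contributing 0 remains dominant for every player.
At the Nash equilibrium no one contributes; group total payoff = 7 × 20 = 140.

140.00 billion dollars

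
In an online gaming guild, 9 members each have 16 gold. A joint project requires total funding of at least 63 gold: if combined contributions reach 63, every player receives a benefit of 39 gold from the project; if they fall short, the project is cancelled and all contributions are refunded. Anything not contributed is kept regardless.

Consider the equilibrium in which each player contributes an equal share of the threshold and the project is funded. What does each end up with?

48 gold

Equal share of the threshold: 63/9 = 7.
At this profile no one gains by cutting their contribution: any cut drops the total below 63, the project is cancelled, contributions are refunded, and the deviator ends with 16, which is less than 16 − 7 + 39 = 48. Contributing more than 7 just wastes the excess. So contributing exactly 7 is a best response.
Each player's payoff: 16 − 7 + 39 = 48.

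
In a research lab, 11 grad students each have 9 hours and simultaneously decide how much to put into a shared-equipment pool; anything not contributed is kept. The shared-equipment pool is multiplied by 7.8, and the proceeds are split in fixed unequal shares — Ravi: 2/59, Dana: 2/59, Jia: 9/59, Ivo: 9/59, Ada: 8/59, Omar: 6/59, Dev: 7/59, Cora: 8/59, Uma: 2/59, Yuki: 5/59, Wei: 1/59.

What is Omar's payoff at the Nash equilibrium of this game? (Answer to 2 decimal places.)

Player j's private return per contributed unit is 7.8 × (j's share). Contributing is weakly dominant for j when that share is at least 1/7.8 = 0.1282, and contributing 0 is dominant otherwise.
Jia, Ivo, Ada and Cora clear that bar, contributing 9 each; the remaining 7 contribute 0. Total contributed: 36.
Omar keeps 9 and receives 7.8 × 36 × 6/59 = 28.56 from the shared-equipment pool, for a payoff of 37.56.

37.56 hours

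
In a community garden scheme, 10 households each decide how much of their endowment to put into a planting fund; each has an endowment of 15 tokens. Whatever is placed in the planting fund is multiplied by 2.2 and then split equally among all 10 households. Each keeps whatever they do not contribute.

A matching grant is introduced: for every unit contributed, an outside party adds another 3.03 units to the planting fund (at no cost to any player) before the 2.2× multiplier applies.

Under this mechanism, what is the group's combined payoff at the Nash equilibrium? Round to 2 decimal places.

The effective private return is 2.2 × 4.03 / 10 = 0.8866, which is still under 1, so the mechanism doesn't change anyone's dominant strategy: zero contribution.
At the Nash equilibrium no one contributes; group total payoff = 10 × 15 = 150.

150.00 tokens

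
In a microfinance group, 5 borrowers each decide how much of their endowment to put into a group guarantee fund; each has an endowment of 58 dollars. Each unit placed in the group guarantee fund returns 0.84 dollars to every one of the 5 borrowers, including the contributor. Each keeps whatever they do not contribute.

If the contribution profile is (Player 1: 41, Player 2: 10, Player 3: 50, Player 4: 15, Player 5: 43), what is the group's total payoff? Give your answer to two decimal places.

Total contributed: 41 + 10 + 50 + 15 + 43 = 159; total kept: 5 × 58 − 159 = 131.
The group guarantee fund pays out 0.84 × 5 × 159 = 667.80 in aggregate.
Group total = 131 + 667.80 = 798.80.

798.80 dollars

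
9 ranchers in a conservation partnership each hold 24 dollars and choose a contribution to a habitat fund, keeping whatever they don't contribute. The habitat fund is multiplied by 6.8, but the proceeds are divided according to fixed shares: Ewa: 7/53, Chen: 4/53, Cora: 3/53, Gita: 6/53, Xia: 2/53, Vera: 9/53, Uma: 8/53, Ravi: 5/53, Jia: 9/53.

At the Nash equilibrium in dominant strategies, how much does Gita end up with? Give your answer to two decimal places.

79.43 dollars

For player j, contributing a unit is worthwhile iff 6.8 × (j's share) ≥ 1, i.e. iff j's share is at least 0.1471.
Vera, Uma and Jia clear that bar, contributing 24 each; the remaining 6 contribute 0. Total contributed: 72.
Gita keeps 24 and receives 6.8 × 72 × 6/53 = 55.43 from the habitat fund, for a payoff of 79.43.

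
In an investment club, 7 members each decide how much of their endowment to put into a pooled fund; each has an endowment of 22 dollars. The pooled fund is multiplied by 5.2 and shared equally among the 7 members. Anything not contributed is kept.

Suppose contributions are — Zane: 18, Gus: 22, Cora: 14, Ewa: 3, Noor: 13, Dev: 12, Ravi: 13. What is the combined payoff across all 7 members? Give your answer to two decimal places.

553.00 dollars

Total contributed: 18 + 22 + 14 + 3 + 13 + 12 + 13 = 95; total kept: 7 × 22 − 95 = 59.
The pooled fund pays out 5.2 × 95 = 494.00 in aggregate.
Group total = 59 + 494.00 = 553.00.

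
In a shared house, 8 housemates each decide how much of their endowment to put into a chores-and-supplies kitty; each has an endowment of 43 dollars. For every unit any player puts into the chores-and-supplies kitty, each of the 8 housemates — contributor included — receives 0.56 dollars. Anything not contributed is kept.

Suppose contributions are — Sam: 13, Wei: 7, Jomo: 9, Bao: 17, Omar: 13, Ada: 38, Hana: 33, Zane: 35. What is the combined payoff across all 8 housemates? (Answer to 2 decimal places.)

Total contributed: 13 + 7 + 9 + 17 + 13 + 38 + 33 + 35 = 165; total kept: 8 × 43 − 165 = 179.
The chores-and-supplies kitty pays out 0.56 × 8 × 165 = 739.20 in aggregate.
Group total = 179 + 739.20 = 918.20.

918.20 dollars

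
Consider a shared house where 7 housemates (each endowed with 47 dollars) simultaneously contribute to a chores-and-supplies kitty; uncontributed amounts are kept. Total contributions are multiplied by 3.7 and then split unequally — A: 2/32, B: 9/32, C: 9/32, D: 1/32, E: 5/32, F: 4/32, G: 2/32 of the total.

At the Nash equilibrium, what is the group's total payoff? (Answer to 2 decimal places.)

For player j, contributing a unit is worthwhile iff 3.7 × (j's share) ≥ 1, i.e. iff j's share is at least 0.2703.
B and C are above the threshold, contributing 47 each; the remaining 5 contribute 0. Total contributed: 94.
The chores-and-supplies kitty pays out 3.7 × 94 = 347.80 in total (split across the unequal shares, but the aggregate is all that matters for the group sum).
The 5 free-riders keep 47 each, adding 235. Group total = 235 + 347.80 = 582.80.

582.80 dollars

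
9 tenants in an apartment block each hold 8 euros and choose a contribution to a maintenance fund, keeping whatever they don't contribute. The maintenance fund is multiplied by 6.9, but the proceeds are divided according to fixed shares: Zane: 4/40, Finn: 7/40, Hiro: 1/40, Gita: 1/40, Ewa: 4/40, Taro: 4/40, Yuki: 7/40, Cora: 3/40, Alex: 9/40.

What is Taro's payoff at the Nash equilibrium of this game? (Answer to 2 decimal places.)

A player with share s gets back 6.9·s per unit contributed, so full contribution is dominant for anyone with s > 1/6.9 = 0.1449 and zero contribution is dominant for anyone below.
The shares above 0.1449 belong to Finn, Yuki and Alex, contributing 8 each; the remaining 6 contribute 0. Total contributed: 24.
Taro keeps 8 and receives 6.9 × 24 × 4/40 = 16.56 from the maintenance fund, for a payoff of 24.56.

24.56 euros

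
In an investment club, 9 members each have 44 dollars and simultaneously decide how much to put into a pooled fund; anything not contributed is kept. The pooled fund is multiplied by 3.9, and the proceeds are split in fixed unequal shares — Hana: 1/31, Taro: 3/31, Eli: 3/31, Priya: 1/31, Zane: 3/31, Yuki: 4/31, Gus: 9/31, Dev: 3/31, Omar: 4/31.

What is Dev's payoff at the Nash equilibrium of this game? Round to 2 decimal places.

60.61 dollars

A player with share s gets back 3.9·s per unit contributed, so full contribution is dominant for anyone with s > 1/3.9 = 0.2564 and zero contribution is dominant for anyone below.
The only share above 0.2564 is Gus's 9/31, contributing 44; the remaining 8 contribute 0. Total contributed: 44.
Dev keeps 44 and receives 3.9 × 44 × 3/31 = 16.61 from the pooled fund, for a payoff of 60.61.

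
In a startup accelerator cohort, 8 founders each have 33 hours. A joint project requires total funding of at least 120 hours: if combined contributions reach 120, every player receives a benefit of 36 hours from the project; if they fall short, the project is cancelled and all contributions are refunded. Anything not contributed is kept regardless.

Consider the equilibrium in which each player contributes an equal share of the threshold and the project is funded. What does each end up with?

Equal share of the threshold: 120/8 = 15.
At this profile no one gains by cutting their contribution: any cut drops the total below 120, the project is cancelled, contributions are refunded, and the deviator ends with 33, which is less than 33 − 15 + 36 = 54. Contributing more than 15 just wastes the excess. So contributing exactly 15 is a best response.
Each player's payoff: 33 − 15 + 36 = 54.

54 hours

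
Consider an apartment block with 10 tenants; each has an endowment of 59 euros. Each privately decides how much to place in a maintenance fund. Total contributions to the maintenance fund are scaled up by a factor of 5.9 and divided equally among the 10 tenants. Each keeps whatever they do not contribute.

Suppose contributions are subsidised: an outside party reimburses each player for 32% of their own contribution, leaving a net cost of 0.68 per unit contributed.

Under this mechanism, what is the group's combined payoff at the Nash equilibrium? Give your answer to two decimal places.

With the mechanism, a contributed unit returns (5.9/10) / 0.68 = 0.8676 per unit of net cost — still below 1 — so contributing 0 remains dominant for every player.
Everyone keeps their endowment and the group total is 10 × 59 = 590.

590.00 euros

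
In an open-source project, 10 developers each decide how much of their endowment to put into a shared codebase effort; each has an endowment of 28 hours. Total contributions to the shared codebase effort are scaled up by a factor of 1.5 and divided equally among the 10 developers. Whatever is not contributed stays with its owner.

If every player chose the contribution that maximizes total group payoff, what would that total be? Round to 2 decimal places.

420.00 hours

Each contributed unit returns 1.500 to the group as a whole (0.1500 to each of 10 players), which exceeds 1, so the social optimum is full contribution: group total = 1.500 × 280 = 420.00.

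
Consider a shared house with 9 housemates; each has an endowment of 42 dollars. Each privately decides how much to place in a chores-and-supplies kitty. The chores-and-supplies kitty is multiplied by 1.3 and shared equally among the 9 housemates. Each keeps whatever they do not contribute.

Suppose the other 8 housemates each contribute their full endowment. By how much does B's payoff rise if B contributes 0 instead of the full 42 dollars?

Switching from a contribution of 42 to 0 lets B keep an extra 42 dollars, but lowers the chores-and-supplies kitty by 42, which costs B their own share of that drop: 1.3/9 × 42 = 6.07.
Net gain = 42 − 6.07 = 35.93. The private return per contributed unit (0.1444) is below 1, so free-riding is indeed the best response regardless of what the others do.

35.93 dollars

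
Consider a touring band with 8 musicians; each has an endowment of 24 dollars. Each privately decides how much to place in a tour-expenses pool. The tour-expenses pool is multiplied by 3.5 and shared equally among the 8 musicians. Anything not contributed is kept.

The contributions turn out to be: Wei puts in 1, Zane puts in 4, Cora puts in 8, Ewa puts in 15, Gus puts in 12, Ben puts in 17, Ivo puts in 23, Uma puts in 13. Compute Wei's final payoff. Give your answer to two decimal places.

63.69 dollars

Total contributed: 1 + 4 + 8 + 15 + 12 + 17 + 23 + 13 = 93.
Each receives 3.5 × 93 / 8 = 40.69 from the tour-expenses pool.
Wei keeps 24 − 1 = 23, so Wei's payoff is 23 + 40.69 = 63.69.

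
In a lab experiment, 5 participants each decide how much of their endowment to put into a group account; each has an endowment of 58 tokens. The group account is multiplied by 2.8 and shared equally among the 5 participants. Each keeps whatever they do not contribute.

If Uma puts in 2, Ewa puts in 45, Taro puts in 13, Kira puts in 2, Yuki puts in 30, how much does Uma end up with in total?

107.52 tokens

Total contributed: 2 + 45 + 13 + 2 + 30 = 92.
Each receives 2.8 × 92 / 5 = 51.52 from the group account.
Uma keeps 58 − 2 = 56, so Uma's payoff is 56 + 51.52 = 107.52.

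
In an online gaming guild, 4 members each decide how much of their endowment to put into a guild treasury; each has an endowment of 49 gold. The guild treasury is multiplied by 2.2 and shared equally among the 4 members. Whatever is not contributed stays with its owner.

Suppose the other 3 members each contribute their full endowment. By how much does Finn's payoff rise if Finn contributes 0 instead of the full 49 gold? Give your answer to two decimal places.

22.05 gold

Switching from a contribution of 49 to 0 lets Finn keep an extra 49 gold, but lowers the guild treasury by 49, which costs Finn their own share of that drop: 2.2/4 × 49 = 26.95.
Net gain = 49 − 26.95 = 22.05. The private return per contributed unit (0.5500) is below 1, so free-riding is indeed the best response regardless of what the others do.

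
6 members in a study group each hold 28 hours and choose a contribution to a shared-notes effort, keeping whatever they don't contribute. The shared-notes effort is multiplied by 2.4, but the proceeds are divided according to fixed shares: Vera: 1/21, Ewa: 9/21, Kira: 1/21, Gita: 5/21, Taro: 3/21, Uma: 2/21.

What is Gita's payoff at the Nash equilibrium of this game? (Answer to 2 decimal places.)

A player with share s gets back 2.4·s per unit contributed, so full contribution is dominant for anyone with s > 1/2.4 = 0.4167 and zero contribution is dominant for anyone below.
Only Ewa (9/21) clears that bar, contributing 28; the remaining 5 contribute 0. Total contributed: 28.
Gita keeps 28 and receives 2.4 × 28 × 5/21 = 16.00 from the shared-notes effort, for a payoff of 44.00.

44.00 hours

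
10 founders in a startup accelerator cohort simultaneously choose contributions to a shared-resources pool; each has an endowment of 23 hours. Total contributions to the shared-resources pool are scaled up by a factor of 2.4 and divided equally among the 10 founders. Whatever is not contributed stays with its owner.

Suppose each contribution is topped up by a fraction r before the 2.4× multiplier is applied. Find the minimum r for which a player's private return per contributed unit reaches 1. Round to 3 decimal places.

With matching at rate r, one contributed unit becomes (1 + r) in the shared-resources pool and returns 2.4 × (1 + r) / 10 to the contributor.
Setting this equal to 1: 1 + r = 10/2.4 = 4.1667.
So the minimum matching rate is r = 4.1667 − 1 = 3.167.

3.167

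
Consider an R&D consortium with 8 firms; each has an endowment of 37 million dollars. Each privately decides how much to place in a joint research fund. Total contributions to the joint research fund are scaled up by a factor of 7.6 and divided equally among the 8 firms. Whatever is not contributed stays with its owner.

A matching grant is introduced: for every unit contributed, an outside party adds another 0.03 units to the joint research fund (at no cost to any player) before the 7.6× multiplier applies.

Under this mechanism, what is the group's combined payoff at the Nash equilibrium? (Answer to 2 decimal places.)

With the mechanism, a contributed unit returns 7.6 × 1.03 / 8 = 0.9785 per unit of net cost — still below 1 — so contributing 0 remains dominant for every player.
Everyone keeps their endowment and the group total is 8 × 37 = 296.

296.00 million dollars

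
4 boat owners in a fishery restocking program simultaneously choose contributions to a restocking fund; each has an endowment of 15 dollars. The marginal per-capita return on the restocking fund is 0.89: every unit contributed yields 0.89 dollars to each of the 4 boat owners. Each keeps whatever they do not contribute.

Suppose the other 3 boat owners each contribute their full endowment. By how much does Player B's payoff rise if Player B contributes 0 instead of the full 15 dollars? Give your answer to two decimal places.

Switching from a contribution of 15 to 0 lets Player B keep an extra 15 dollars, but lowers the restocking fund by 15, which costs Player B their own share of that drop: 0.89 × 15 = 13.35.
Net gain = 15 − 13.35 = 1.65. The private return per contributed unit (0.89) is below 1, so free-riding is indeed the best response regardless of what the others do.

1.65 dollars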